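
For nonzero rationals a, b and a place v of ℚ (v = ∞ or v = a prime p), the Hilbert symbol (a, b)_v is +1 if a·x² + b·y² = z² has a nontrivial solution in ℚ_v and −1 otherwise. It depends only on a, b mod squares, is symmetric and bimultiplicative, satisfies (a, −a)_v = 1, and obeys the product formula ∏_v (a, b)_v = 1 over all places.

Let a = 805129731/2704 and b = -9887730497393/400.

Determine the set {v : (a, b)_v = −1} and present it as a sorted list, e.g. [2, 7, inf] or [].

Mod squares: a ≡ 37259, b ≡ -8897. Check v ∈ {∞, 2, 3, 5, 7, 13, 17, 19, 31, 37, 41, 53}.
v=37: a=37^1·(≡15), b=37^2·(≡14) mod 37; (15|37)=-1, (14|37)=-1; (−1)^{1·2·18}·(-1)^2·(-1)^1 = -1.
v=17: a=17^0·(≡7), b=17^2·(≡10) mod 17; (7|17)=-1, (10|17)=-1; (−1)^{0·2·8}·(-1)^2·(-1)^0 = +1.
v=∞: 37259 > 0 and -8897 < 0  ⇒  (a,b)_∞ = +1.
v=7: a=7^4·(≡5), b=7^1·(≡6) mod 7; (5|7)=-1, (6|7)=-1; (−1)^{4·1·3}·(-1)^1·(-1)^4 = -1.
v=19: a=19^1·(≡4), b=19^0·(≡3) mod 19; (4|19)=+1, (3|19)=-1; (−1)^{1·0·9}·(+1)^0·(-1)^1 = -1.
v=31: a=31^0·(≡8), b=31^1·(≡12) mod 31; (8|31)=+1, (12|31)=-1; (−1)^{0·1·15}·(+1)^1·(-1)^0 = +1.
v=53: a=53^1·(≡2), b=53^2·(≡10) mod 53; (2|53)=-1, (10|53)=+1; (−1)^{1·2·26}·(-1)^2·(+1)^1 = +1.
v=2: v_2(a)=-4, v_2(b)=-4; units ≡ 3, 7 (mod 8); ε·ε+αω+βω = 1·1+-4·0+-4·1 ≡ 1  ⇒  (a,b)_2 = -1.
v=41: a=41^0·(≡10), b=41^1·(≡11) mod 41; (10|41)=+1, (11|41)=-1; (−1)^{0·1·20}·(+1)^1·(-1)^0 = +1.
v=5: a=5^0·(≡4), b=5^-2·(≡2) mod 5; (4|5)=+1, (2|5)=-1; (−1)^{0·-2·2}·(+1)^-2·(-1)^0 = +1.
v=3: a=3^2·(≡2), b=3^0·(≡1) mod 3; (2|3)=-1, (1|3)=+1; (−1)^{2·0·1}·(-1)^0·(+1)^2 = +1.
v=13: a=13^-2·(≡1), b=13^0·(≡7) mod 13; (1|13)=+1, (7|13)=-1; (−1)^{-2·0·6}·(+1)^0·(-1)^-2 = +1.
Ram(37259, -8897) = {2, 7, 19, 37}; no ℚ_2-point on the conic.

[2, 7, 19, 37]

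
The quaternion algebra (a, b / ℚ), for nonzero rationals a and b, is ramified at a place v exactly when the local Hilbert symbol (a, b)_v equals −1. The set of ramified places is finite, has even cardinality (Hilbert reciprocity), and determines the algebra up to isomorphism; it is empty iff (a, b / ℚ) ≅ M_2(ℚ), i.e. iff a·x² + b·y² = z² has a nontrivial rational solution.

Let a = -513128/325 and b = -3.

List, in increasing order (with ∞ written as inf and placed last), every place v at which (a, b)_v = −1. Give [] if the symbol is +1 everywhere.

[2, 11, 17, inf]

Mod squares: a ≡ -34034, b ≡ -3. Check v ∈ {∞, 2, 3, 5, 7, 11, 13, 17}.
v=11: a=11^1·(≡6), b=11^0·(≡8) mod 11; (6|11)=-1, (8|11)=-1; (−1)^{1·0·5}·(-1)^0·(-1)^1 = -1.
v=13: a=13^-1·(≡5), b=13^0·(≡10) mod 13; (5|13)=-1, (10|13)=+1; (−1)^{-1·0·6}·(-1)^0·(+1)^-1 = +1.
v=7: a=7^3·(≡3), b=7^0·(≡4) mod 7; (3|7)=-1, (4|7)=+1; (−1)^{3·0·3}·(-1)^0·(+1)^3 = +1.
v=∞: -34034 < 0 and -3 < 0  ⇒  (a,b)_∞ = -1.
v=17: a=17^1·(≡4), b=17^0·(≡14) mod 17; (4|17)=+1, (14|17)=-1; (−1)^{1·0·8}·(+1)^0·(-1)^1 = -1.
v=5: a=5^-2·(≡4), b=5^0·(≡2) mod 5; (4|5)=+1, (2|5)=-1; (−1)^{-2·0·2}·(+1)^0·(-1)^-2 = +1.
v=2: v_2(a)=3, v_2(b)=0; units ≡ 7, 5 (mod 8); ε·ε+αω+βω = 1·0+3·1+0·0 ≡ 1  ⇒  (a,b)_2 = -1.
v=3: a=3^0·(≡1), b=3^1·(≡2) mod 3; (1|3)=+1, (2|3)=-1; (−1)^{0·1·1}·(+1)^1·(-1)^0 = +1.
(-34034, -3 / ℚ) ramifies at {2, 11, 17, ∞}: a division algebra.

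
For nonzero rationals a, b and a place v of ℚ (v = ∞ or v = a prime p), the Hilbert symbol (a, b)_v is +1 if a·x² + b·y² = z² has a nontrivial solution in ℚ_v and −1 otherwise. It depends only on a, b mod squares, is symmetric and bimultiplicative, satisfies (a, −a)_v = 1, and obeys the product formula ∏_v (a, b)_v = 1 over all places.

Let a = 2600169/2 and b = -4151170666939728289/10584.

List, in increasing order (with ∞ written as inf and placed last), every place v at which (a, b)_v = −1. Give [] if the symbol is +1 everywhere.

[2, 3, 13, 19]

Mod squares: a ≡ 42978, b ≡ -38454. Check v ∈ {∞, 2, 3, 7, 11, 13, 17, 19, 29}.
v=29: a=29^1·(≡11), b=29^3·(≡12) mod 29; (11|29)=-1, (12|29)=-1; (−1)^{1·3·14}·(-1)^3·(-1)^1 = +1.
v=19: a=19^1·(≡16), b=19^4·(≡8) mod 19; (16|19)=+1, (8|19)=-1; (−1)^{1·4·9}·(+1)^4·(-1)^1 = -1.
v=11: a=11^2·(≡3), b=11^2·(≡7) mod 11; (3|11)=+1, (7|11)=-1; (−1)^{2·2·5}·(+1)^2·(-1)^2 = +1.
v=17: a=17^0·(≡1), b=17^3·(≡2) mod 17; (1|17)=+1, (2|17)=+1; (−1)^{0·3·8}·(+1)^3·(+1)^0 = +1.
v=2: v_2(a)=-1, v_2(b)=-3; units ≡ 1, 5 (mod 8); ε·ε+αω+βω = 0·0+-1·1+-3·0 ≡ 1  ⇒  (a,b)_2 = -1.
v=3: a=3^1·(≡1), b=3^-3·(≡1) mod 3; (1|3)=+1, (1|3)=+1; (−1)^{1·-3·1}·(+1)^-3·(+1)^1 = -1.
v=7: a=7^0·(≡6), b=7^-2·(≡4) mod 7; (6|7)=-1, (4|7)=+1; (−1)^{0·-2·3}·(-1)^-2·(+1)^0 = +1.
v=13: a=13^1·(≡4), b=13^3·(≡5) mod 13; (4|13)=+1, (5|13)=-1; (−1)^{1·3·6}·(+1)^3·(-1)^1 = -1.
v=∞: 42978 > 0 and -38454 < 0  ⇒  (a,b)_∞ = +1.
|Ram(42978, -38454)| = 4, even; anisotropic at {2, 3, 13, 19}.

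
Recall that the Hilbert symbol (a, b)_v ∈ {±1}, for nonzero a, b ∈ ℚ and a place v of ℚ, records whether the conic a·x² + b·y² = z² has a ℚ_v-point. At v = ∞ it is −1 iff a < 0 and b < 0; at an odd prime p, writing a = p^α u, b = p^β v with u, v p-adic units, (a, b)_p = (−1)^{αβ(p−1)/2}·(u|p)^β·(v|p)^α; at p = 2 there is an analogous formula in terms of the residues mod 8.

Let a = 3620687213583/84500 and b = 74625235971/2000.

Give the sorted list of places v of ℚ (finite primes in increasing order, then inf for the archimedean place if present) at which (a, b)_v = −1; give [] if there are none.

Mod squares: a ≡ 27115, b ≡ 838695. Check v ∈ {∞, 2, 3, 5, 11, 13, 17, 23, 29}.
v=11: a=11^3·(≡3), b=11^1·(≡9) mod 11; (3|11)=+1, (9|11)=+1; (−1)^{3·1·5}·(+1)^1·(+1)^3 = -1.
v=23: a=23^0·(≡20), b=23^3·(≡20) mod 23; (20|23)=-1, (20|23)=-1; (−1)^{0·3·11}·(-1)^3·(-1)^0 = -1.
v=2: v_2(a)=-2, v_2(b)=-4; units ≡ 3, 7 (mod 8); ε·ε+αω+βω = 1·1+-2·0+-4·1 ≡ 1  ⇒  (a,b)_2 = -1.
v=13: a=13^-2·(≡4), b=13^1·(≡9) mod 13; (4|13)=+1, (9|13)=+1; (−1)^{-2·1·6}·(+1)^1·(+1)^-2 = +1.
v=3: a=3^8·(≡1), b=3^1·(≡1) mod 3; (1|3)=+1, (1|3)=+1; (−1)^{8·1·1}·(+1)^1·(+1)^8 = +1.
v=5: a=5^-3·(≡3), b=5^-3·(≡1) mod 5; (3|5)=-1, (1|5)=+1; (−1)^{-3·-3·2}·(-1)^-3·(+1)^-3 = -1.
v=∞: 27115 > 0 and 838695 > 0  ⇒  (a,b)_∞ = +1.
v=17: a=17^1·(≡3), b=17^1·(≡4) mod 17; (3|17)=-1, (4|17)=+1; (−1)^{1·1·8}·(-1)^1·(+1)^1 = -1.
v=29: a=29^3·(≡16), b=29^2·(≡8) mod 29; (16|29)=+1, (8|29)=-1; (−1)^{3·2·14}·(+1)^2·(-1)^3 = -1.
|Ram(27115, 838695)| = 6, even; anisotropic at {2, 5, 11, 17, 23, 29}.

[2, 5, 11, 17, 23, 29]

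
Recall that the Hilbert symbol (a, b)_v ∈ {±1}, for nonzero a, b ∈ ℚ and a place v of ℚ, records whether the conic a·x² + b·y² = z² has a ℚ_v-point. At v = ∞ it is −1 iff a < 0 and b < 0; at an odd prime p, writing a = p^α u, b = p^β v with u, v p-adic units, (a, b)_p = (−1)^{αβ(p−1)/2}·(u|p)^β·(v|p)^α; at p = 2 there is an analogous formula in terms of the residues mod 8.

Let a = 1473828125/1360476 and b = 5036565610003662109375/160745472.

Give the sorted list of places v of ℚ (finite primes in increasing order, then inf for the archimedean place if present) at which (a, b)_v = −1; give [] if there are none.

(a, b) ≡ (323323, 13566) mod (ℚ^×)²; places V = {2, 3, 5, 7, 11, 13, 17, 19, ∞}.
(a,b)_3: α=-4, u≡1; β=-5, v≡1 (mod 3); (1|3)=+1, (1|3)=+1; sign (−1)^0·+1^-5·+1^-4 = +1.
(a,b)_2: α=-2, β=-11; u≡3, v≡7 (mod 8); ε(u)ε(v)=1·1, αω(v)=-2·0, βω(u)=-11·1; sum ≡ 0  ⇒  +1.
(a,b)_∞: sgn(323323)=+, sgn(13566)=+, so +1.
(a,b)_17: α=-1, u≡2; β=-1, v≡9 (mod 17); (2|17)=+1, (9|17)=+1; sign (−1)^0·+1^-1·+1^-1 = +1.
(a,b)_11: α=1, u≡9; β=2, v≡3 (mod 11); (9|11)=+1, (3|11)=+1; sign (−1)^0·+1^2·+1^1 = +1.
(a,b)_7: α=3, u≡6; β=9, v≡6 (mod 7); (6|7)=-1, (6|7)=-1; sign (−1)^1·-1^9·-1^3 = -1.
(a,b)_13: α=-1, u≡8; β=2, v≡5 (mod 13); (8|13)=-1, (5|13)=-1; sign (−1)^0·-1^2·-1^-1 = -1.
(a,b)_5: α=8, u≡3; β=14, v≡4 (mod 5); (3|5)=-1, (4|5)=+1; sign (−1)^0·-1^14·+1^8 = +1.
(a,b)_19: α=-1, u≡10; β=-1, v≡17 (mod 19); (10|19)=-1, (17|19)=+1; sign (−1)^1·-1^-1·+1^-1 = +1.
Ram(323323, 13566) = {7, 13}; no ℚ_7-point on the conic.

[7, 13]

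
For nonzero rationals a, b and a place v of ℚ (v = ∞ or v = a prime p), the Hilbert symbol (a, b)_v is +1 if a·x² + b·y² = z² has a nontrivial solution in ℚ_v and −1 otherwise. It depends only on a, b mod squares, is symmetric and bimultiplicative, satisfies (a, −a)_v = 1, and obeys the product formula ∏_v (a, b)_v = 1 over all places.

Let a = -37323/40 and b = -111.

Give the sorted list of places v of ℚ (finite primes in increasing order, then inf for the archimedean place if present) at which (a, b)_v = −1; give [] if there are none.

Mod squares: a ≡ -41470, b ≡ -111. Check v ∈ {∞, 2, 3, 5, 11, 13, 29, 37}.
v=13: a=13^1·(≡2), b=13^0·(≡6) mod 13; (2|13)=-1, (6|13)=-1; (−1)^{1·0·6}·(-1)^0·(-1)^1 = -1.
v=5: a=5^-1·(≡4), b=5^0·(≡4) mod 5; (4|5)=+1, (4|5)=+1; (−1)^{-1·0·2}·(+1)^0·(+1)^-1 = +1.
v=∞: -41470 < 0 and -111 < 0  ⇒  (a,b)_∞ = -1.
v=11: a=11^1·(≡4), b=11^0·(≡10) mod 11; (4|11)=+1, (10|11)=-1; (−1)^{1·0·5}·(+1)^0·(-1)^1 = -1.
v=29: a=29^1·(≡28), b=29^0·(≡5) mod 29; (28|29)=+1, (5|29)=+1; (−1)^{1·0·14}·(+1)^0·(+1)^1 = +1.
v=2: v_2(a)=-3, v_2(b)=0; units ≡ 1, 1 (mod 8); ε·ε+αω+βω = 0·0+-3·0+0·0 ≡ 0  ⇒  (a,b)_2 = +1.
v=3: a=3^2·(≡2), b=3^1·(≡2) mod 3; (2|3)=-1, (2|3)=-1; (−1)^{2·1·1}·(-1)^1·(-1)^2 = -1.
v=37: a=37^0·(≡28), b=37^1·(≡34) mod 37; (28|37)=+1, (34|37)=+1; (−1)^{0·1·18}·(+1)^1·(+1)^0 = +1.
|Ram(-41470, -111)| = 4, even; anisotropic at {3, 11, 13, ∞}.

[3, 11, 13, inf]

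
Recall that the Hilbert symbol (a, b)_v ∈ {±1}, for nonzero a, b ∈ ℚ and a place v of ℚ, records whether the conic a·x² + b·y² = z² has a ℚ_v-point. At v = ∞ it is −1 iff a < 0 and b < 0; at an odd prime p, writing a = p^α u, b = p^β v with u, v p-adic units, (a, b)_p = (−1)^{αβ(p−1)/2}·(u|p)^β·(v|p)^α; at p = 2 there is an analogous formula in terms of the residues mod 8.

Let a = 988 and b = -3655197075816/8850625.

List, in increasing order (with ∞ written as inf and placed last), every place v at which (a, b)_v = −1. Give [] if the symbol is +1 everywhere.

Mod squares: a ≡ 247, b ≡ -26. Check v ∈ {∞, 2, 3, 5, 7, 11, 13, 17, 19, 23}.
v=19: a=19^1·(≡14), b=19^2·(≡8) mod 19; (14|19)=-1, (8|19)=-1; (−1)^{1·2·9}·(-1)^2·(-1)^1 = -1.
v=7: a=7^0·(≡1), b=7^-2·(≡2) mod 7; (1|7)=+1, (2|7)=+1; (−1)^{0·-2·3}·(+1)^-2·(+1)^0 = +1.
v=13: a=13^1·(≡11), b=13^3·(≡7) mod 13; (11|13)=-1, (7|13)=-1; (−1)^{1·3·6}·(-1)^3·(-1)^1 = +1.
v=∞: 247 > 0 and -26 < 0  ⇒  (a,b)_∞ = +1.
v=2: v_2(a)=2, v_2(b)=3; units ≡ 7, 3 (mod 8); ε·ε+αω+βω = 1·1+2·1+3·0 ≡ 1  ⇒  (a,b)_2 = -1.
v=5: a=5^0·(≡3), b=5^-4·(≡4) mod 5; (3|5)=-1, (4|5)=+1; (−1)^{0·-4·2}·(-1)^-4·(+1)^0 = +1.
v=3: a=3^0·(≡1), b=3^2·(≡1) mod 3; (1|3)=+1, (1|3)=+1; (−1)^{0·2·1}·(+1)^2·(+1)^0 = +1.
v=23: a=23^0·(≡22), b=23^2·(≡15) mod 23; (22|23)=-1, (15|23)=-1; (−1)^{0·2·11}·(-1)^2·(-1)^0 = +1.
v=11: a=11^0·(≡9), b=11^2·(≡10) mod 11; (9|11)=+1, (10|11)=-1; (−1)^{0·2·5}·(+1)^2·(-1)^0 = +1.
v=17: a=17^0·(≡2), b=17^-2·(≡2) mod 17; (2|17)=+1, (2|17)=+1; (−1)^{0·-2·8}·(+1)^-2·(+1)^0 = +1.
|Ram(247, -26)| = 2, even; anisotropic at {2, 19}.

[2, 19]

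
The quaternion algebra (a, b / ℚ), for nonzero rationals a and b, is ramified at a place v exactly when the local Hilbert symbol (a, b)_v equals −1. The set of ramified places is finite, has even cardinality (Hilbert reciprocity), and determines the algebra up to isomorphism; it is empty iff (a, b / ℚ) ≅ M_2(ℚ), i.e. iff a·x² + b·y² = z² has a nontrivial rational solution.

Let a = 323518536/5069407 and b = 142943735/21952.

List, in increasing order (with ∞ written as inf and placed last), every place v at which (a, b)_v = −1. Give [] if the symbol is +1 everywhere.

[3, 5, 11, 17]

(a, b) ≡ (462, 6545) mod (ℚ^×)²; places V = {2, 3, 5, 7, 11, 17, 23, 37, 41, ∞}.
(a,b)_∞: sgn(462)=+, sgn(6545)=+, so +1.
(a,b)_37: α=-2, u≡15; β=0, v≡4 (mod 37); (15|37)=-1, (4|37)=+1; sign (−1)^0·-1^0·+1^-2 = +1.
(a,b)_3: α=7, u≡1; β=0, v≡2 (mod 3); (1|3)=+1, (2|3)=-1; sign (−1)^0·+1^0·-1^7 = -1.
(a,b)_41: α=2, u≡28; β=0, v≡11 (mod 41); (28|41)=-1, (11|41)=-1; sign (−1)^0·-1^0·-1^2 = +1.
(a,b)_7: α=-1, u≡6; β=-3, v≡4 (mod 7); (6|7)=-1, (4|7)=+1; sign (−1)^1·-1^-3·+1^-1 = +1.
(a,b)_5: α=0, u≡3; β=1, v≡1 (mod 5); (3|5)=-1, (1|5)=+1; sign (−1)^0·-1^1·+1^0 = -1.
(a,b)_17: α=0, u≡10; β=3, v≡5 (mod 17); (10|17)=-1, (5|17)=-1; sign (−1)^0·-1^3·-1^0 = -1.
(a,b)_11: α=1, u≡5; β=1, v≡5 (mod 11); (5|11)=+1, (5|11)=+1; sign (−1)^1·+1^1·+1^1 = -1.
(a,b)_2: α=3, β=-6; u≡7, v≡1 (mod 8); ε(u)ε(v)=1·0, αω(v)=3·0, βω(u)=-6·0; sum ≡ 0  ⇒  +1.
(a,b)_23: α=-2, u≡2; β=2, v≡8 (mod 23); (2|23)=+1, (8|23)=+1; sign (−1)^0·+1^2·+1^-2 = +1.
(462, 6545 / ℚ) ramifies at {3, 5, 11, 17}: a division algebra.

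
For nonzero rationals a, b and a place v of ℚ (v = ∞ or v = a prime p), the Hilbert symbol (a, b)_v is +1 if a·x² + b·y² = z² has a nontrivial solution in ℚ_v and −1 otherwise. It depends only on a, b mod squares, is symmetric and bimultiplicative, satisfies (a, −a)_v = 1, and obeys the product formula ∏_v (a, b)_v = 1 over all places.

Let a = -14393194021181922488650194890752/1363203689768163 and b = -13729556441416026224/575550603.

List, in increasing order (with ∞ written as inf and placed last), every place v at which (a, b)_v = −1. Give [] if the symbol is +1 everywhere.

[2, inf]

Mod squares: a ≡ -3719721, b ≡ -4121853. Check v ∈ {∞, 2, 3, 13, 19, 23, 31, 37, 41, 47, 53}.
v=37: a=37^3·(≡25), b=37^2·(≡1) mod 37; (25|37)=+1, (1|37)=+1; (−1)^{3·2·18}·(+1)^2·(+1)^3 = +1.
v=2: v_2(a)=12, v_2(b)=4; units ≡ 7, 3 (mod 8); ε·ε+αω+βω = 1·1+12·1+4·0 ≡ 1  ⇒  (a,b)_2 = -1.
v=19: a=19^-4·(≡11), b=19^-2·(≡5) mod 19; (11|19)=+1, (5|19)=+1; (−1)^{-4·-2·9}·(+1)^-2·(+1)^-4 = +1.
v=3: a=3^-21·(≡2), b=3^-13·(≡1) mod 3; (2|3)=-1, (1|3)=+1; (−1)^{-21·-13·1}·(-1)^-13·(+1)^-21 = +1.
v=23: a=23^1·(≡13), b=23^1·(≡17) mod 23; (13|23)=+1, (17|23)=-1; (−1)^{1·1·11}·(+1)^1·(-1)^1 = +1.
v=13: a=13^2·(≡11), b=13^2·(≡8) mod 13; (11|13)=-1, (8|13)=-1; (−1)^{2·2·6}·(-1)^2·(-1)^2 = +1.
v=53: a=53^4·(≡35), b=53^2·(≡6) mod 53; (35|53)=-1, (6|53)=+1; (−1)^{4·2·26}·(-1)^2·(+1)^4 = +1.
v=47: a=47^1·(≡29), b=47^1·(≡25) mod 47; (29|47)=-1, (25|47)=+1; (−1)^{1·1·23}·(-1)^1·(+1)^1 = +1.
v=∞: -3719721 < 0 and -4121853 < 0  ⇒  (a,b)_∞ = -1.
v=31: a=31^5·(≡8), b=31^3·(≡27) mod 31; (8|31)=+1, (27|31)=-1; (−1)^{5·3·15}·(+1)^3·(-1)^5 = +1.
v=41: a=41^2·(≡16), b=41^1·(≡4) mod 41; (16|41)=+1, (4|41)=+1; (−1)^{2·1·20}·(+1)^1·(+1)^2 = +1.
|Ram(-3719721, -4121853)| = 2, even; anisotropic at {2, ∞}.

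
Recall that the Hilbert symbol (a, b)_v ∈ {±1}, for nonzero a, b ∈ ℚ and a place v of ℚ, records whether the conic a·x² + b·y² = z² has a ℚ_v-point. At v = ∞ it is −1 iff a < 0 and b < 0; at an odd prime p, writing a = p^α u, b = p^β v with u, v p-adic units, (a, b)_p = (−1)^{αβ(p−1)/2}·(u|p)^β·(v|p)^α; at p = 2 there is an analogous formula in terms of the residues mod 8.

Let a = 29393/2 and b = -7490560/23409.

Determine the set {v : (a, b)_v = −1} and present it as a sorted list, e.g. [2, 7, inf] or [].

[2, 7, 11, 17]

(a, b) ≡ (58786, -7315) mod (ℚ^×)²; places V = {2, 3, 5, 7, 11, 13, 17, 19, ∞}.
(a,b)_5: α=0, u≡4; β=1, v≡2 (mod 5); (4|5)=+1, (2|5)=-1; sign (−1)^0·+1^1·-1^0 = +1.
(a,b)_17: α=1, u≡6; β=-2, v≡5 (mod 17); (6|17)=-1, (5|17)=-1; sign (−1)^0·-1^-2·-1^1 = -1.
(a,b)_3: α=0, u≡1; β=-4, v≡2 (mod 3); (1|3)=+1, (2|3)=-1; sign (−1)^0·+1^-4·-1^0 = +1.
(a,b)_2: α=-1, β=10; u≡1, v≡5 (mod 8); ε(u)ε(v)=0·0, αω(v)=-1·1, βω(u)=10·0; sum ≡ 1  ⇒  -1.
(a,b)_∞: sgn(58786)=+, sgn(-7315)=−, so +1.
(a,b)_7: α=1, u≡3; β=1, v≡3 (mod 7); (3|7)=-1, (3|7)=-1; sign (−1)^1·-1^1·-1^1 = -1.
(a,b)_13: α=1, u≡6; β=0, v≡3 (mod 13); (6|13)=-1, (3|13)=+1; sign (−1)^0·-1^0·+1^1 = +1.
(a,b)_11: α=0, u≡6; β=1, v≡6 (mod 11); (6|11)=-1, (6|11)=-1; sign (−1)^0·-1^1·-1^0 = -1.
(a,b)_19: α=1, u≡4; β=1, v≡10 (mod 19); (4|19)=+1, (10|19)=-1; sign (−1)^1·+1^1·-1^1 = +1.
|Ram(58786, -7315)| = 4, even; anisotropic at {2, 7, 11, 17}.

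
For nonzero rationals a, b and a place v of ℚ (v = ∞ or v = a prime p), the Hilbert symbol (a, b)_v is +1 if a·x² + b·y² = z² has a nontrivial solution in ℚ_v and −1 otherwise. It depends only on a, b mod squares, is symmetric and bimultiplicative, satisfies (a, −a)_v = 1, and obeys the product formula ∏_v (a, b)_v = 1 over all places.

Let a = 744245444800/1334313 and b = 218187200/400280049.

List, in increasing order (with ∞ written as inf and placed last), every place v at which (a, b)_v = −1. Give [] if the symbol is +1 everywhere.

(a, b) ≡ (2451, 23) mod (ℚ^×)²; places V = {2, 3, 5, 7, 11, 13, 17, 19, 23, 43, ∞}.
(a,b)_19: α=-1, u≡14; β=-2, v≡5 (mod 19); (14|19)=-1, (5|19)=+1; sign (−1)^0·-1^-2·+1^-1 = +1.
(a,b)_3: α=-5, u≡1; β=-8, v≡2 (mod 3); (1|3)=+1, (2|3)=-1; sign (−1)^0·+1^-8·-1^-5 = -1.
(a,b)_23: α=2, u≡1; β=1, v≡3 (mod 23); (1|23)=+1, (3|23)=+1; sign (−1)^0·+1^1·+1^2 = +1.
(a,b)_17: α=-2, u≡3; β=0, v≡5 (mod 17); (3|17)=-1, (5|17)=-1; sign (−1)^0·-1^0·-1^-2 = +1.
(a,b)_11: α=2, u≡1; β=2, v≡9 (mod 11); (1|11)=+1, (9|11)=+1; sign (−1)^0·+1^2·+1^2 = +1.
(a,b)_43: α=1, u≡23; β=0, v≡17 (mod 43); (23|43)=+1, (17|43)=+1; sign (−1)^0·+1^0·+1^1 = +1.
(a,b)_13: α=2, u≡11; β=-2, v≡3 (mod 13); (11|13)=-1, (3|13)=+1; sign (−1)^0·-1^-2·+1^2 = +1.
(a,b)_7: α=0, u≡4; β=2, v≡2 (mod 7); (4|7)=+1, (2|7)=+1; sign (−1)^0·+1^2·+1^0 = +1.
(a,b)_∞: sgn(2451)=+, sgn(23)=+, so +1.
(a,b)_5: α=2, u≡4; β=2, v≡2 (mod 5); (4|5)=+1, (2|5)=-1; sign (−1)^0·+1^2·-1^2 = +1.
(a,b)_2: α=6, β=6; u≡3, v≡7 (mod 8); ε(u)ε(v)=1·1, αω(v)=6·0, βω(u)=6·1; sum ≡ 1  ⇒  -1.
|Ram(2451, 23)| = 2, even; anisotropic at {2, 3}.

[2, 3]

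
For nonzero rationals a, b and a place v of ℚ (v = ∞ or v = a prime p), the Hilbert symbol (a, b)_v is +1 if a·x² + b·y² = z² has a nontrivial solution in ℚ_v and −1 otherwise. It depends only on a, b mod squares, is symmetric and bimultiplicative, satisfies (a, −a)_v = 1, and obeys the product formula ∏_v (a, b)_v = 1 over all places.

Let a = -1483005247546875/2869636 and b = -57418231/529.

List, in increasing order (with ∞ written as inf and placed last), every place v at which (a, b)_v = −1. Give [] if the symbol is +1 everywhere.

Mod squares: a ≡ -390507, b ≡ -198679. Check v ∈ {∞, 2, 3, 5, 7, 11, 13, 17, 19, 23, 29, 31}.
v=5: a=5^6·(≡2), b=5^0·(≡1) mod 5; (2|5)=-1, (1|5)=+1; (−1)^{6·0·2}·(-1)^0·(+1)^6 = +1.
v=23: a=23^0·(≡10), b=23^-2·(≡4) mod 23; (10|23)=-1, (4|23)=+1; (−1)^{0·-2·11}·(-1)^-2·(+1)^0 = +1.
v=13: a=13^1·(≡3), b=13^1·(≡6) mod 13; (3|13)=+1, (6|13)=-1; (−1)^{1·1·6}·(+1)^1·(-1)^1 = -1.
v=17: a=17^3·(≡2), b=17^3·(≡13) mod 17; (2|17)=+1, (13|17)=+1; (−1)^{3·3·8}·(+1)^3·(+1)^3 = +1.
v=2: v_2(a)=-2, v_2(b)=0; units ≡ 5, 1 (mod 8); ε·ε+αω+βω = 0·0+-2·0+0·1 ≡ 0  ⇒  (a,b)_2 = +1.
v=19: a=19^1·(≡6), b=19^0·(≡1) mod 19; (6|19)=+1, (1|19)=+1; (−1)^{1·0·9}·(+1)^0·(+1)^1 = +1.
v=7: a=7^-2·(≡2), b=7^0·(≡1) mod 7; (2|7)=+1, (1|7)=+1; (−1)^{-2·0·3}·(+1)^0·(+1)^-2 = +1.
v=29: a=29^2·(≡16), b=29^1·(≡1) mod 29; (16|29)=+1, (1|29)=+1; (−1)^{2·1·14}·(+1)^1·(+1)^2 = +1.
v=31: a=31^1·(≡2), b=31^1·(≡9) mod 31; (2|31)=+1, (9|31)=+1; (−1)^{1·1·15}·(+1)^1·(+1)^1 = -1.
v=∞: -390507 < 0 and -198679 < 0  ⇒  (a,b)_∞ = -1.
v=11: a=11^-4·(≡4), b=11^0·(≡9) mod 11; (4|11)=+1, (9|11)=+1; (−1)^{-4·0·5}·(+1)^0·(+1)^-4 = +1.
v=3: a=3^1·(≡1), b=3^0·(≡2) mod 3; (1|3)=+1, (2|3)=-1; (−1)^{1·0·1}·(+1)^0·(-1)^1 = -1.
(-390507, -198679 / ℚ) ramifies at {3, 13, 31, ∞}: a division algebra.

[3, 13, 31, inf]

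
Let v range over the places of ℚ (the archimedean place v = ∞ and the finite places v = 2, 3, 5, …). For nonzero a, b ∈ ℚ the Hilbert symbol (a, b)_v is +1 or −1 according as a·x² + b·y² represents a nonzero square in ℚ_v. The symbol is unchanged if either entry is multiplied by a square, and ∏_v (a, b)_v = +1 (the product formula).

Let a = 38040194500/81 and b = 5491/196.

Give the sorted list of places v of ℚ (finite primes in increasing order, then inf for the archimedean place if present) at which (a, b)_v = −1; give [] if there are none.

[11, 23]

(a, b) ≡ (21505, 19) mod (ℚ^×)²; places V = {2, 3, 5, 7, 11, 17, 19, 23, ∞}.
(a,b)_3: α=-4, u≡1; β=0, v≡1 (mod 3); (1|3)=+1, (1|3)=+1; sign (−1)^0·+1^0·+1^-4 = +1.
(a,b)_∞: sgn(21505)=+, sgn(19)=+, so +1.
(a,b)_23: α=1, u≡20; β=0, v≡11 (mod 23); (20|23)=-1, (11|23)=-1; sign (−1)^0·-1^0·-1^1 = -1.
(a,b)_7: α=2, u≡2; β=-2, v≡6 (mod 7); (2|7)=+1, (6|7)=-1; sign (−1)^0·+1^-2·-1^2 = +1.
(a,b)_5: α=3, u≡1; β=0, v≡1 (mod 5); (1|5)=+1, (1|5)=+1; sign (−1)^0·+1^0·+1^3 = +1.
(a,b)_17: α=1, u≡6; β=2, v≡4 (mod 17); (6|17)=-1, (4|17)=+1; sign (−1)^0·-1^2·+1^1 = +1.
(a,b)_11: α=1, u≡2; β=0, v≡10 (mod 11); (2|11)=-1, (10|11)=-1; sign (−1)^0·-1^0·-1^1 = -1.
(a,b)_19: α=2, u≡5; β=1, v≡7 (mod 19); (5|19)=+1, (7|19)=+1; sign (−1)^0·+1^1·+1^2 = +1.
(a,b)_2: α=2, β=-2; u≡1, v≡3 (mod 8); ε(u)ε(v)=0·1, αω(v)=2·1, βω(u)=-2·0; sum ≡ 0  ⇒  +1.
|Ram(21505, 19)| = 2, even; anisotropic at {11, 23}.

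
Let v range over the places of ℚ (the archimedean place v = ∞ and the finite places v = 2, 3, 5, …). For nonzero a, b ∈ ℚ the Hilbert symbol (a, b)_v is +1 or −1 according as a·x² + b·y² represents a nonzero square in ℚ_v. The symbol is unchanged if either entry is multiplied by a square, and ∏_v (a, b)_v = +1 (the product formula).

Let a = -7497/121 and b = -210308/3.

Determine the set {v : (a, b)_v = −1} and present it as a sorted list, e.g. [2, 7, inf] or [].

Mod squares: a ≡ -17, b ≡ -3219. Check v ∈ {∞, 2, 3, 7, 11, 17, 29, 37}.
v=3: a=3^2·(≡1), b=3^-1·(≡1) mod 3; (1|3)=+1, (1|3)=+1; (−1)^{2·-1·1}·(+1)^-1·(+1)^2 = +1.
v=37: a=37^0·(≡31), b=37^1·(≡17) mod 37; (31|37)=-1, (17|37)=-1; (−1)^{0·1·18}·(-1)^1·(-1)^0 = -1.
v=17: a=17^1·(≡9), b=17^0·(≡11) mod 17; (9|17)=+1, (11|17)=-1; (−1)^{1·0·8}·(+1)^0·(-1)^1 = -1.
v=29: a=29^0·(≡26), b=29^1·(≡9) mod 29; (26|29)=-1, (9|29)=+1; (−1)^{0·1·14}·(-1)^1·(+1)^0 = -1.
v=11: a=11^-2·(≡5), b=11^0·(≡4) mod 11; (5|11)=+1, (4|11)=+1; (−1)^{-2·0·5}·(+1)^0·(+1)^-2 = +1.
v=2: v_2(a)=0, v_2(b)=2; units ≡ 7, 5 (mod 8); ε·ε+αω+βω = 1·0+0·1+2·0 ≡ 0  ⇒  (a,b)_2 = +1.
v=∞: -17 < 0 and -3219 < 0  ⇒  (a,b)_∞ = -1.
v=7: a=7^2·(≡4), b=7^2·(≡2) mod 7; (4|7)=+1, (2|7)=+1; (−1)^{2·2·3}·(+1)^2·(+1)^2 = +1.
Ram(-17, -3219) = {17, 29, 37, ∞}; no ℚ_17-point on the conic.

[17, 29, 37, inf]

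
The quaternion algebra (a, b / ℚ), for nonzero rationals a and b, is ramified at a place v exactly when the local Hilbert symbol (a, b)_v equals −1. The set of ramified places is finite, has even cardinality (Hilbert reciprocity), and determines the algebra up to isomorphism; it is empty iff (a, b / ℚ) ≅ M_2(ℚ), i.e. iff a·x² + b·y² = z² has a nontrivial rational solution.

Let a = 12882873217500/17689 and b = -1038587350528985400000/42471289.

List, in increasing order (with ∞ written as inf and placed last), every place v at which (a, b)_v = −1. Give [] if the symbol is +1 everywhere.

(a, b) ≡ (143, -435) mod (ℚ^×)²; places V = {2, 3, 5, 7, 11, 13, 19, 23, 29, ∞}.
(a,b)_29: α=2, u≡18; β=3, v≡27 (mod 29); (18|29)=-1, (27|29)=-1; sign (−1)^0·-1^3·-1^2 = -1.
(a,b)_5: α=4, u≡2; β=5, v≡3 (mod 5); (2|5)=-1, (3|5)=-1; sign (−1)^0·-1^5·-1^4 = -1.
(a,b)_13: α=1, u≡5; β=2, v≡8 (mod 13); (5|13)=-1, (8|13)=-1; sign (−1)^0·-1^2·-1^1 = -1.
(a,b)_7: α=-2, u≡5; β=-6, v≡6 (mod 7); (5|7)=-1, (6|7)=-1; sign (−1)^0·-1^-6·-1^-2 = +1.
(a,b)_3: α=4, u≡2; β=9, v≡2 (mod 3); (2|3)=-1, (2|3)=-1; sign (−1)^0·-1^9·-1^4 = -1.
(a,b)_2: α=2, β=6; u≡7, v≡5 (mod 8); ε(u)ε(v)=1·0, αω(v)=2·1, βω(u)=6·0; sum ≡ 0  ⇒  +1.
(a,b)_19: α=-2, u≡10; β=-2, v≡3 (mod 19); (10|19)=-1, (3|19)=-1; sign (−1)^0·-1^-2·-1^-2 = +1.
(a,b)_23: α=2, u≡7; β=2, v≡6 (mod 23); (7|23)=-1, (6|23)=+1; sign (−1)^0·-1^2·+1^2 = +1.
(a,b)_11: α=1, u≡10; β=2, v≡3 (mod 11); (10|11)=-1, (3|11)=+1; sign (−1)^0·-1^2·+1^1 = +1.
(a,b)_∞: sgn(143)=+, sgn(-435)=−, so +1.
|Ram(143, -435)| = 4, even; anisotropic at {3, 5, 13, 29}.

[3, 5, 13, 29]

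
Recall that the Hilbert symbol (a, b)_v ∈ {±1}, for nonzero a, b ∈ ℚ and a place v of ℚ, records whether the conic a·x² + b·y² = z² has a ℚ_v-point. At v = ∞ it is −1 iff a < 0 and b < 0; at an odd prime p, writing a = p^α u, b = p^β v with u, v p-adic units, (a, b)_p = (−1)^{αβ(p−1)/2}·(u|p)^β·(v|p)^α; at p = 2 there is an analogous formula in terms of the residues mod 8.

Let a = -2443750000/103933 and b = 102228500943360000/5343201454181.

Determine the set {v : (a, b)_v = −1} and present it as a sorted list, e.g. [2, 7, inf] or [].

(a, b) ≡ (-14467, 43401) mod (ℚ^×)²; places V = {2, 3, 5, 11, 17, 23, 37, 47, 53, ∞}.
(a,b)_17: α=1, u≡8; β=-1, v≡3 (mod 17); (8|17)=+1, (3|17)=-1; sign (−1)^0·+1^-1·-1^1 = -1.
(a,b)_3: α=0, u≡2; β=15, v≡1 (mod 3); (2|3)=-1, (1|3)=+1; sign (−1)^0·-1^15·+1^0 = -1.
(a,b)_23: α=1, u≡7; β=1, v≡2 (mod 23); (7|23)=-1, (2|23)=+1; sign (−1)^1·-1^1·+1^1 = +1.
(a,b)_5: α=8, u≡3; β=4, v≡1 (mod 5); (3|5)=-1, (1|5)=+1; sign (−1)^0·-1^4·+1^8 = +1.
(a,b)_∞: sgn(-14467)=−, sgn(43401)=+, so +1.
(a,b)_11: α=0, u≡9; β=2, v≡10 (mod 11); (9|11)=+1, (10|11)=-1; sign (−1)^0·+1^2·-1^0 = +1.
(a,b)_2: α=4, β=12; u≡5, v≡1 (mod 8); ε(u)ε(v)=0·0, αω(v)=4·0, βω(u)=12·1; sum ≡ 0  ⇒  +1.
(a,b)_37: α=-1, u≡16; β=-3, v≡4 (mod 37); (16|37)=+1, (4|37)=+1; sign (−1)^0·+1^-3·+1^-1 = +1.
(a,b)_47: α=0, u≡21; β=-2, v≡19 (mod 47); (21|47)=+1, (19|47)=-1; sign (−1)^0·+1^-2·-1^0 = +1.
(a,b)_53: α=-2, u≡35; β=-2, v≡11 (mod 53); (35|53)=-1, (11|53)=+1; sign (−1)^0·-1^-2·+1^-2 = +1.
|Ram(-14467, 43401)| = 2, even; anisotropic at {3, 17}.

[3, 17]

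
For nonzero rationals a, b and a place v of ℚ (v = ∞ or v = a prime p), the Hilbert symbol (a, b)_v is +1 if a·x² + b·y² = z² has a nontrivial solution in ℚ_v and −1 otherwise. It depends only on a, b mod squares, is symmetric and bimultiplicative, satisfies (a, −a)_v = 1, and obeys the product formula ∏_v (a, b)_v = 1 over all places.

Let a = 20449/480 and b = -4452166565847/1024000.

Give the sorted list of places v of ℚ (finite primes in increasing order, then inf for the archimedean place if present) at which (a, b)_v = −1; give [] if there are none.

(a, b) ≡ (30, -70) mod (ℚ^×)²; places V = {2, 3, 5, 7, 11, 13, ∞}.
(a,b)_7: α=0, u≡4; β=1, v≡4 (mod 7); (4|7)=+1, (4|7)=+1; sign (−1)^0·+1^1·+1^0 = +1.
(a,b)_∞: sgn(30)=+, sgn(-70)=−, so +1.
(a,b)_13: α=2, u≡9; β=6, v≡2 (mod 13); (9|13)=+1, (2|13)=-1; sign (−1)^0·+1^6·-1^2 = +1.
(a,b)_2: α=-5, β=-13; u≡7, v≡5 (mod 8); ε(u)ε(v)=1·0, αω(v)=-5·1, βω(u)=-13·0; sum ≡ 1  ⇒  -1.
(a,b)_11: α=2, u≡10; β=4, v≡6 (mod 11); (10|11)=-1, (6|11)=-1; sign (−1)^0·-1^4·-1^2 = +1.
(a,b)_3: α=-1, u≡1; β=2, v≡2 (mod 3); (1|3)=+1, (2|3)=-1; sign (−1)^0·+1^2·-1^-1 = -1.
(a,b)_5: α=-1, u≡4; β=-3, v≡4 (mod 5); (4|5)=+1, (4|5)=+1; sign (−1)^0·+1^-3·+1^-1 = +1.
Ram(30, -70) = {2, 3}; no ℚ_2-point on the conic.

[2, 3]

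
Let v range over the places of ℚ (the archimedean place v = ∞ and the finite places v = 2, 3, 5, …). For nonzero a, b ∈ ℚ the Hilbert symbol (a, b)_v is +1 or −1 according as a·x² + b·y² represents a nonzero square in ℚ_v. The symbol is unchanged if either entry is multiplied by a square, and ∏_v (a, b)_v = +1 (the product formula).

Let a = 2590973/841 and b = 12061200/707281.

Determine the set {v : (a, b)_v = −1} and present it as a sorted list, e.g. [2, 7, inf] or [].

Mod squares: a ≡ 437, b ≡ 57. Check v ∈ {∞, 2, 3, 5, 7, 11, 19, 23, 29}.
v=5: a=5^0·(≡3), b=5^2·(≡3) mod 5; (3|5)=-1, (3|5)=-1; (−1)^{0·2·2}·(-1)^2·(-1)^0 = +1.
v=11: a=11^2·(≡8), b=11^0·(≡10) mod 11; (8|11)=-1, (10|11)=-1; (−1)^{2·0·5}·(-1)^0·(-1)^2 = +1.
v=23: a=23^1·(≡21), b=23^2·(≡21) mod 23; (21|23)=-1, (21|23)=-1; (−1)^{1·2·11}·(-1)^2·(-1)^1 = -1.
v=∞: 437 > 0 and 57 > 0  ⇒  (a,b)_∞ = +1.
v=3: a=3^0·(≡2), b=3^1·(≡1) mod 3; (2|3)=-1, (1|3)=+1; (−1)^{0·1·1}·(-1)^1·(+1)^0 = -1.
v=7: a=7^2·(≡6), b=7^0·(≡4) mod 7; (6|7)=-1, (4|7)=+1; (−1)^{2·0·3}·(-1)^0·(+1)^2 = +1.
v=2: v_2(a)=0, v_2(b)=4; units ≡ 5, 1 (mod 8); ε·ε+αω+βω = 0·0+0·0+4·1 ≡ 0  ⇒  (a,b)_2 = +1.
v=29: a=29^-2·(≡26), b=29^-4·(≡13) mod 29; (26|29)=-1, (13|29)=+1; (−1)^{-2·-4·14}·(-1)^-4·(+1)^-2 = +1.
v=19: a=19^1·(≡16), b=19^1·(≡8) mod 19; (16|19)=+1, (8|19)=-1; (−1)^{1·1·9}·(+1)^1·(-1)^1 = +1.
Ram(437, 57) = {3, 23}; no ℚ_3-point on the conic.

[3, 23]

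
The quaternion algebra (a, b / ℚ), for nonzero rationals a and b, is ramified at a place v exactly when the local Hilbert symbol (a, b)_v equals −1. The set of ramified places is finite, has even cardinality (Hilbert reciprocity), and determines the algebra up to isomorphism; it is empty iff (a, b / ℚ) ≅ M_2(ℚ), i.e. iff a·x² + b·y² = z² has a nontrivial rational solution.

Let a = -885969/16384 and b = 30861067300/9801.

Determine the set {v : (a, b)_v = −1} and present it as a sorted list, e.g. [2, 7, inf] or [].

(a, b) ≡ (-41, 21793) mod (ℚ^×)²; places V = {2, 3, 5, 7, 11, 17, 19, 31, 37, 41, ∞}.
(a,b)_3: α=2, u≡1; β=-4, v≡1 (mod 3); (1|3)=+1, (1|3)=+1; sign (−1)^0·+1^-4·+1^2 = +1.
(a,b)_31: α=0, u≡22; β=1, v≡22 (mod 31); (22|31)=-1, (22|31)=-1; sign (−1)^0·-1^1·-1^0 = -1.
(a,b)_41: α=1, u≡36; β=0, v≡11 (mod 41); (36|41)=+1, (11|41)=-1; sign (−1)^0·+1^0·-1^1 = -1.
(a,b)_7: α=4, u≡4; β=2, v≡1 (mod 7); (4|7)=+1, (1|7)=+1; sign (−1)^0·+1^2·+1^4 = +1.
(a,b)_5: α=0, u≡4; β=2, v≡2 (mod 5); (4|5)=+1, (2|5)=-1; sign (−1)^0·+1^2·-1^0 = +1.
(a,b)_11: α=0, u≡3; β=-2, v≡2 (mod 11); (3|11)=+1, (2|11)=-1; sign (−1)^0·+1^-2·-1^0 = +1.
(a,b)_∞: sgn(-41)=−, sgn(21793)=+, so +1.
(a,b)_19: α=0, u≡16; β=1, v≡6 (mod 19); (16|19)=+1, (6|19)=+1; sign (−1)^0·+1^1·+1^0 = +1.
(a,b)_2: α=-14, β=2; u≡7, v≡1 (mod 8); ε(u)ε(v)=1·0, αω(v)=-14·0, βω(u)=2·0; sum ≡ 0  ⇒  +1.
(a,b)_37: α=0, u≡27; β=1, v≡27 (mod 37); (27|37)=+1, (27|37)=+1; sign (−1)^0·+1^1·+1^0 = +1.
(a,b)_17: α=0, u≡12; β=2, v≡9 (mod 17); (12|17)=-1, (9|17)=+1; sign (−1)^0·-1^2·+1^0 = +1.
|Ram(-41, 21793)| = 2, even; anisotropic at {31, 41}.

[31, 41]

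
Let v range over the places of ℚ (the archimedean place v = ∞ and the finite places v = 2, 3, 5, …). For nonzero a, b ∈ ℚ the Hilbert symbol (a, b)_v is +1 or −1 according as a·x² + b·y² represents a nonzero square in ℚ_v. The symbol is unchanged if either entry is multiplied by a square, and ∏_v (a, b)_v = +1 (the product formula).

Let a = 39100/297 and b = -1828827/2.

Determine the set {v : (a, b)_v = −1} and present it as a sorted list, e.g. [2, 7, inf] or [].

[13, 29]

(a, b) ≡ (12903, -8294) mod (ℚ^×)²; places V = {2, 3, 5, 7, 11, 13, 17, 23, 29, ∞}.
(a,b)_29: α=0, u≡26; β=1, v≡6 (mod 29); (26|29)=-1, (6|29)=+1; sign (−1)^0·-1^1·+1^0 = -1.
(a,b)_5: α=2, u≡2; β=0, v≡4 (mod 5); (2|5)=-1, (4|5)=+1; sign (−1)^0·-1^0·+1^2 = +1.
(a,b)_∞: sgn(12903)=+, sgn(-8294)=−, so +1.
(a,b)_3: α=-3, u≡2; β=2, v≡1 (mod 3); (2|3)=-1, (1|3)=+1; sign (−1)^0·-1^2·+1^-3 = +1.
(a,b)_17: α=1, u≡7; β=0, v≡8 (mod 17); (7|17)=-1, (8|17)=+1; sign (−1)^0·-1^0·+1^1 = +1.
(a,b)_23: α=1, u≡1; β=0, v≡9 (mod 23); (1|23)=+1, (9|23)=+1; sign (−1)^0·+1^0·+1^1 = +1.
(a,b)_13: α=0, u≡2; β=1, v≡10 (mod 13); (2|13)=-1, (10|13)=+1; sign (−1)^0·-1^1·+1^0 = -1.
(a,b)_2: α=2, β=-1; u≡7, v≡5 (mod 8); ε(u)ε(v)=1·0, αω(v)=2·1, βω(u)=-1·0; sum ≡ 0  ⇒  +1.
(a,b)_7: α=0, u≡4; β=2, v≡4 (mod 7); (4|7)=+1, (4|7)=+1; sign (−1)^0·+1^2·+1^0 = +1.
(a,b)_11: α=-1, u≡10; β=1, v≡4 (mod 11); (10|11)=-1, (4|11)=+1; sign (−1)^1·-1^1·+1^-1 = +1.
|Ram(12903, -8294)| = 2, even; anisotropic at {13, 29}.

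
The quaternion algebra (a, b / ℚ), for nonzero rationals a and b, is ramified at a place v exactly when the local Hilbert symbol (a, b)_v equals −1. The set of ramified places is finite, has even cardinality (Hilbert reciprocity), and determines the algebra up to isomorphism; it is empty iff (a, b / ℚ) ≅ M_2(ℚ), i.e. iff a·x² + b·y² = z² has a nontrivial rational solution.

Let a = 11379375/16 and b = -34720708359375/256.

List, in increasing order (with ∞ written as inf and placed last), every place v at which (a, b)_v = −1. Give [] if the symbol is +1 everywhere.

[5, 17]

(a, b) ≡ (7, -1615) mod (ℚ^×)²; places V = {2, 3, 5, 7, 17, 19, 23, ∞}.
(a,b)_∞: sgn(7)=+, sgn(-1615)=−, so +1.
(a,b)_5: α=4, u≡2; β=7, v≡3 (mod 5); (2|5)=-1, (3|5)=-1; sign (−1)^0·-1^7·-1^4 = -1.
(a,b)_23: α=0, u≡15; β=2, v≡4 (mod 23); (15|23)=-1, (4|23)=+1; sign (−1)^0·-1^2·+1^0 = +1.
(a,b)_7: α=1, u≡4; β=0, v≡1 (mod 7); (4|7)=+1, (1|7)=+1; sign (−1)^0·+1^0·+1^1 = +1.
(a,b)_2: α=-4, β=-8; u≡7, v≡1 (mod 8); ε(u)ε(v)=1·0, αω(v)=-4·0, βω(u)=-8·0; sum ≡ 0  ⇒  +1.
(a,b)_17: α=2, u≡14; β=3, v≡14 (mod 17); (14|17)=-1, (14|17)=-1; sign (−1)^0·-1^3·-1^2 = -1.
(a,b)_19: α=0, u≡16; β=1, v≡15 (mod 19); (16|19)=+1, (15|19)=-1; sign (−1)^0·+1^1·-1^0 = +1.
(a,b)_3: α=2, u≡1; β=2, v≡2 (mod 3); (1|3)=+1, (2|3)=-1; sign (−1)^0·+1^2·-1^2 = +1.
|Ram(7, -1615)| = 2, even; anisotropic at {5, 17}.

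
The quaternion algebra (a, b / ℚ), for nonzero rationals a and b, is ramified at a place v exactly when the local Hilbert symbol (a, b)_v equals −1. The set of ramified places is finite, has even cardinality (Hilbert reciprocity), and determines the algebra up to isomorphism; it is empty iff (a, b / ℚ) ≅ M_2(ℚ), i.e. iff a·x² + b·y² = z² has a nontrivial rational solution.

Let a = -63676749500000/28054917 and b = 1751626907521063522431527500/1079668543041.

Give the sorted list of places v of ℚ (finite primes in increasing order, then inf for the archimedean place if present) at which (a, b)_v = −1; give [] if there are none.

Mod squares: a ≡ -46046, b ≡ 91. Check v ∈ {∞, 2, 3, 5, 7, 11, 13, 23, 37, 53}.
v=∞: -46046 < 0 and 91 > 0  ⇒  (a,b)_∞ = +1.
v=53: a=53^0·(≡25), b=53^2·(≡47) mod 53; (25|53)=+1, (47|53)=+1; (−1)^{0·2·26}·(+1)^2·(+1)^0 = +1.
v=5: a=5^6·(≡1), b=5^4·(≡4) mod 5; (1|5)=+1, (4|5)=+1; (−1)^{6·4·2}·(+1)^4·(+1)^6 = +1.
v=13: a=13^5·(≡8), b=13^13·(≡5) mod 13; (8|13)=-1, (5|13)=-1; (−1)^{5·13·6}·(-1)^13·(-1)^5 = +1.
v=7: a=7^3·(≡2), b=7^7·(≡3) mod 7; (2|7)=+1, (3|7)=-1; (−1)^{3·7·3}·(+1)^7·(-1)^3 = +1.
v=2: v_2(a)=5, v_2(b)=2; units ≡ 1, 3 (mod 8); ε·ε+αω+βω = 0·1+5·1+2·0 ≡ 1  ⇒  (a,b)_2 = -1.
v=3: a=3^-4·(≡1), b=3^-2·(≡1) mod 3; (1|3)=+1, (1|3)=+1; (−1)^{-4·-2·1}·(+1)^-2·(+1)^-4 = +1.
v=23: a=23^-1·(≡15), b=23^-2·(≡17) mod 23; (15|23)=-1, (17|23)=-1; (−1)^{-1·-2·11}·(-1)^-2·(-1)^-1 = -1.
v=11: a=11^-1·(≡5), b=11^-2·(≡3) mod 11; (5|11)=+1, (3|11)=+1; (−1)^{-1·-2·5}·(+1)^-2·(+1)^-1 = +1.
v=37: a=37^-2·(≡35), b=37^-4·(≡8) mod 37; (35|37)=-1, (8|37)=-1; (−1)^{-2·-4·18}·(-1)^-4·(-1)^-2 = +1.
|Ram(-46046, 91)| = 2, even; anisotropic at {2, 23}.

[2, 23]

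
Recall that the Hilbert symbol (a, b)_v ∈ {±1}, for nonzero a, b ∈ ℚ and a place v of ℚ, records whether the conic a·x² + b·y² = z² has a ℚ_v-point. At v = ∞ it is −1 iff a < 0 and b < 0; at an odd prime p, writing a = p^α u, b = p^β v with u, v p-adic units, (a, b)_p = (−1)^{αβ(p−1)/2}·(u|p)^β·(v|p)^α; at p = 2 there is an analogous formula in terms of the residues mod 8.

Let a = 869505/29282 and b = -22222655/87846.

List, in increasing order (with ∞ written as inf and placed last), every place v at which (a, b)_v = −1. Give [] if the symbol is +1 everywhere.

Mod squares: a ≡ 210, b ≡ -2730. Check v ∈ {∞, 2, 3, 5, 7, 11, 13, 17}.
v=3: a=3^1·(≡1), b=3^-1·(≡2) mod 3; (1|3)=+1, (2|3)=-1; (−1)^{1·-1·1}·(+1)^-1·(-1)^1 = +1.
v=7: a=7^3·(≡1), b=7^1·(≡1) mod 7; (1|7)=+1, (1|7)=+1; (−1)^{3·1·3}·(+1)^1·(+1)^3 = -1.
v=2: v_2(a)=-1, v_2(b)=-1; units ≡ 1, 3 (mod 8); ε·ε+αω+βω = 0·1+-1·1+-1·0 ≡ 1  ⇒  (a,b)_2 = -1.
v=5: a=5^1·(≡3), b=5^1·(≡4) mod 5; (3|5)=-1, (4|5)=+1; (−1)^{1·1·2}·(-1)^1·(+1)^1 = -1.
v=17: a=17^0·(≡5), b=17^2·(≡14) mod 17; (5|17)=-1, (14|17)=-1; (−1)^{0·2·8}·(-1)^2·(-1)^0 = +1.
v=13: a=13^2·(≡6), b=13^3·(≡5) mod 13; (6|13)=-1, (5|13)=-1; (−1)^{2·3·6}·(-1)^3·(-1)^2 = -1.
v=∞: 210 > 0 and -2730 < 0  ⇒  (a,b)_∞ = +1.
v=11: a=11^-4·(≡5), b=11^-4·(≡3) mod 11; (5|11)=+1, (3|11)=+1; (−1)^{-4·-4·5}·(+1)^-4·(+1)^-4 = +1.
|Ram(210, -2730)| = 4, even; anisotropic at {2, 5, 7, 13}.

[2, 5, 7, 13]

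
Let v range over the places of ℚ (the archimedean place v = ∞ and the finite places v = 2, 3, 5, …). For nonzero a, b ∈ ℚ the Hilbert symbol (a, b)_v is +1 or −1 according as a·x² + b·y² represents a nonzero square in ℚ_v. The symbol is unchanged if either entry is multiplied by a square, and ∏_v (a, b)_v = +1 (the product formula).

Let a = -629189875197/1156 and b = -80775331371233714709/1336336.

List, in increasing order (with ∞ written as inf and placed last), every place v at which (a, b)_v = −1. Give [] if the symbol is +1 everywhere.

[2, 29, 41, inf]

(a, b) ≡ (-54653, -29) mod (ℚ^×)²; places V = {2, 3, 13, 17, 29, 31, 41, 43, ∞}.
(a,b)_29: α=2, u≡26; β=3, v≡25 (mod 29); (26|29)=-1, (25|29)=+1; sign (−1)^0·-1^3·+1^2 = -1.
(a,b)_31: α=1, u≡1; β=2, v≡10 (mod 31); (1|31)=+1, (10|31)=+1; sign (−1)^0·+1^2·+1^1 = +1.
(a,b)_3: α=4, u≡1; β=8, v≡1 (mod 3); (1|3)=+1, (1|3)=+1; sign (−1)^0·+1^8·+1^4 = +1.
(a,b)_17: α=-2, u≡16; β=-4, v≡10 (mod 17); (16|17)=+1, (10|17)=-1; sign (−1)^0·+1^-4·-1^-2 = +1.
(a,b)_∞: sgn(-54653)=−, sgn(-29)=−, so -1.
(a,b)_2: α=-2, β=-4; u≡3, v≡3 (mod 8); ε(u)ε(v)=1·1, αω(v)=-2·1, βω(u)=-4·1; sum ≡ 1  ⇒  -1.
(a,b)_41: α=1, u≡4; β=2, v≡3 (mod 41); (4|41)=+1, (3|41)=-1; sign (−1)^0·+1^2·-1^1 = -1.
(a,b)_13: α=2, u≡1; β=2, v≡4 (mod 13); (1|13)=+1, (4|13)=+1; sign (−1)^0·+1^2·+1^2 = +1.
(a,b)_43: α=1, u≡8; β=2, v≡21 (mod 43); (8|43)=-1, (21|43)=+1; sign (−1)^0·-1^2·+1^1 = +1.
(-54653, -29 / ℚ) ramifies at {2, 29, 41, ∞}: a division algebra.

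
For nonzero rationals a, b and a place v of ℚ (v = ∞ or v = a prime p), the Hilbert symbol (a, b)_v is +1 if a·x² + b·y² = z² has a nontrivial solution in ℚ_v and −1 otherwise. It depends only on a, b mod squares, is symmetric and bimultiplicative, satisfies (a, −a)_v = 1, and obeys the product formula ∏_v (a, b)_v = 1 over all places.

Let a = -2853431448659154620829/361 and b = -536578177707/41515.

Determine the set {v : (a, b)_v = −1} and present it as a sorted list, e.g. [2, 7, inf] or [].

[2, 11, 23, 29, 37, inf]

Mod squares: a ≡ -1221, b ≡ -55651145. Check v ∈ {∞, 2, 3, 5, 11, 13, 19, 23, 29, 37, 41}.
v=29: a=29^2·(≡21), b=29^1·(≡19) mod 29; (21|29)=-1, (19|29)=-1; (−1)^{2·1·14}·(-1)^1·(-1)^2 = -1.
v=41: a=41^2·(≡31), b=41^1·(≡10) mod 41; (31|41)=+1, (10|41)=+1; (−1)^{2·1·20}·(+1)^1·(+1)^2 = +1.
v=11: a=11^3·(≡10), b=11^1·(≡8) mod 11; (10|11)=-1, (8|11)=-1; (−1)^{3·1·5}·(-1)^1·(-1)^3 = -1.
v=3: a=3^11·(≡1), b=3^8·(≡1) mod 3; (1|3)=+1, (1|3)=+1; (−1)^{11·8·1}·(+1)^8·(+1)^11 = +1.
v=19: a=19^-2·(≡12), b=19^-2·(≡11) mod 19; (12|19)=-1, (11|19)=+1; (−1)^{-2·-2·9}·(-1)^-2·(+1)^-2 = +1.
v=37: a=37^3·(≡7), b=37^1·(≡15) mod 37; (7|37)=+1, (15|37)=-1; (−1)^{3·1·18}·(+1)^1·(-1)^3 = -1.
v=13: a=13^2·(≡9), b=13^2·(≡3) mod 13; (9|13)=+1, (3|13)=+1; (−1)^{2·2·6}·(+1)^2·(+1)^2 = +1.
v=2: v_2(a)=0, v_2(b)=0; units ≡ 3, 7 (mod 8); ε·ε+αω+βω = 1·1+0·0+0·1 ≡ 1  ⇒  (a,b)_2 = -1.
v=∞: -1221 < 0 and -55651145 < 0  ⇒  (a,b)_∞ = -1.
v=5: a=5^0·(≡1), b=5^-1·(≡1) mod 5; (1|5)=+1, (1|5)=+1; (−1)^{0·-1·2}·(+1)^-1·(+1)^0 = +1.
v=23: a=23^0·(≡20), b=23^-1·(≡12) mod 23; (20|23)=-1, (12|23)=+1; (−1)^{0·-1·11}·(-1)^-1·(+1)^0 = -1.
Ram(-1221, -55651145) = {2, 11, 23, 29, 37, ∞}; no ℚ_2-point on the conic.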